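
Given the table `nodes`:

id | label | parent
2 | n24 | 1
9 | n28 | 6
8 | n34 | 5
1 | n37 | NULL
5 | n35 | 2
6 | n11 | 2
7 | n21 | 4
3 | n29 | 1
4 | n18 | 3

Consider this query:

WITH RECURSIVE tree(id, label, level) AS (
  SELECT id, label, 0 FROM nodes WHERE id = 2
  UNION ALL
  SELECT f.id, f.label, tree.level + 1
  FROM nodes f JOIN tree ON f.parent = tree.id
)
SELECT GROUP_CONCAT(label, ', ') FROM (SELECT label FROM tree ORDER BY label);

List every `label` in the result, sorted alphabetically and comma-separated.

Base: id=2 (n24) at level 0.
Iteration 1: rows with parent in {2} -> n35 (id 5, level 1), n11 (id 6, level 1).
Iteration 2: rows with parent in {5,6} -> n34 (id 8, level 2), n28 (id 9, level 2).
Iteration 3: no rows with parent in {8,9}; recursion stops.

n11, n24, n28, n34, n35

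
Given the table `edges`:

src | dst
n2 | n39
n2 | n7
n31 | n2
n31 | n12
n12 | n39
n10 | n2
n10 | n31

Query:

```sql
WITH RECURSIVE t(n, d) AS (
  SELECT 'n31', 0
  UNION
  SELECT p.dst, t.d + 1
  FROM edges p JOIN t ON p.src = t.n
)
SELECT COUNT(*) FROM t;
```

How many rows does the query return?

Base: (n31, d=0).
Iteration 1: edges from {n31} -> (n12, d=1), (n2, d=1).
Iteration 2: edges from {n12,n2} -> (n39, d=2), (n7, d=2). [UNION drops 1 duplicate row(s)]
Iteration 3: no outgoing edges from {n39,n7}; recursion stops.
Total rows emitted: 5.

5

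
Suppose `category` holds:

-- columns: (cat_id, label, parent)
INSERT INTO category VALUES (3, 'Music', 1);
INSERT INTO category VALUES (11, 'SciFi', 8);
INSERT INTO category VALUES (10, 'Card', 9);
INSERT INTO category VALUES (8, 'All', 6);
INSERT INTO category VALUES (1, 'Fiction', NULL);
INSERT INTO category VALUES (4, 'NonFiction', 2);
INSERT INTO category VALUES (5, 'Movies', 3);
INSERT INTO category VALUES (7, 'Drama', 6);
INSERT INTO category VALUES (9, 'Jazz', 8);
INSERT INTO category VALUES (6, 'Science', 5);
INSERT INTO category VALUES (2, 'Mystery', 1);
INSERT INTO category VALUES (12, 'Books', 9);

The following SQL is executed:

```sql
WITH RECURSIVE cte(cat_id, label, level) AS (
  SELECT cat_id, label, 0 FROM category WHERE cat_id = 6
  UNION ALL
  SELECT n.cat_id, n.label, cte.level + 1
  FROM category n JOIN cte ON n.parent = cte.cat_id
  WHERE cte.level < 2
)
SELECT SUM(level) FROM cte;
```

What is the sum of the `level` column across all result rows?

Base: cat_id=6 (Science) at level 0.
Iteration 1: rows with parent in {6} -> Drama (id 7, level 1), All (id 8, level 1).
Iteration 2: rows with parent in {7,8} -> Jazz (id 9, level 2), SciFi (id 11, level 2).
Iteration 3: level < 2 fails for all current rows; recursion stops.
SUM(level) = 0 + 1 + 1 + 2 + 2 = 6.

6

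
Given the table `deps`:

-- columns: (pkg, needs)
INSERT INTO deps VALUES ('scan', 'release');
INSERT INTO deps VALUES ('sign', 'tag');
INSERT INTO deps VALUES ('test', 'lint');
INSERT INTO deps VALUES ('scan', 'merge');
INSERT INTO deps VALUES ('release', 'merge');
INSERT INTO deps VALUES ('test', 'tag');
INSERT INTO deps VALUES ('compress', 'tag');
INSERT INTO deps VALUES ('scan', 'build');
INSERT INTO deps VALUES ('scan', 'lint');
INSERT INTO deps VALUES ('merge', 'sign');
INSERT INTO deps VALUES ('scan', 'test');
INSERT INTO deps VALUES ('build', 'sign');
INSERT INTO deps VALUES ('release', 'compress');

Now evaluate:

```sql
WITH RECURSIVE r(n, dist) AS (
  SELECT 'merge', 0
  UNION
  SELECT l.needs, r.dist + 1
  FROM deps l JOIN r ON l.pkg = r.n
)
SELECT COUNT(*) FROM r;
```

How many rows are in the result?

3

Base: (merge, dist=0).
Iteration 1: edges from {merge} -> (sign, dist=1).
Iteration 2: edges from {sign} -> (tag, dist=2).
Iteration 3: no outgoing edges from {tag}; recursion stops.
Total rows emitted: 3.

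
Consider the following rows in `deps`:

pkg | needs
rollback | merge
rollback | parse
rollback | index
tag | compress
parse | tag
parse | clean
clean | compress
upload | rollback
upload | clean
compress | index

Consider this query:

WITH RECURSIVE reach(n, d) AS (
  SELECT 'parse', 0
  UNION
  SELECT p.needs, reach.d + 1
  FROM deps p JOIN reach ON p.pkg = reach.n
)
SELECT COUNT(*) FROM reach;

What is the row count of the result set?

Base: (parse, d=0).
Iteration 1: edges from {parse} -> (clean, d=1), (tag, d=1).
Iteration 2: edges from {clean,tag} -> (compress, d=2). [UNION drops 1 duplicate row(s)]
Iteration 3: edges from {compress} -> (index, d=3).
Iteration 4: no outgoing edges from {index}; recursion stops.
Total rows emitted: 5.

5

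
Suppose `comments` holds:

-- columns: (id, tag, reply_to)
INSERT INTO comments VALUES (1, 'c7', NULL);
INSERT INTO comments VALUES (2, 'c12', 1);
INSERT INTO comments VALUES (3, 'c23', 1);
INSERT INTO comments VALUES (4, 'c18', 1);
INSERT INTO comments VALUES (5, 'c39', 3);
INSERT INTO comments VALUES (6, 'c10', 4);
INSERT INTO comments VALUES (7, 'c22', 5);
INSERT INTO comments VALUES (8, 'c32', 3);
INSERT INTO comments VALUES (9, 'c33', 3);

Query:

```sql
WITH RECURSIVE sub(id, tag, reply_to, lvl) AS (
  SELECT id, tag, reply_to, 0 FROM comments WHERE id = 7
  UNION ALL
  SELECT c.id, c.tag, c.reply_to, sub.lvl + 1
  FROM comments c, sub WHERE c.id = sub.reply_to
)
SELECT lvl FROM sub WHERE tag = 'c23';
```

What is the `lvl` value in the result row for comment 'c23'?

2

Base: id=7 (c22), reply_to=5, lvl 0.
Iteration 1: join on id=5 -> c39 (id 5, reply_to=3, lvl 1).
Iteration 2: join on id=3 -> c23 (id 3, reply_to=1, lvl 2).
Iteration 3: join on id=1 -> c7 (id 1, reply_to=NULL, lvl 3).
Iteration 4: reply_to is NULL; no match; recursion stops.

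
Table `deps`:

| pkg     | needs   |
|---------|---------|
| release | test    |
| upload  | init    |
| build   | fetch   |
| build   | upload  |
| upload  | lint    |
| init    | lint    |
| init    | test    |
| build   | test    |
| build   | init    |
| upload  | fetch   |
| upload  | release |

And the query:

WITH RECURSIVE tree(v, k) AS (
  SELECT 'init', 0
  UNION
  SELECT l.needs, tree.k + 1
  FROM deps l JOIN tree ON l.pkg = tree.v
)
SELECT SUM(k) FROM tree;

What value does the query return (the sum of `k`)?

2

Base: (init, k=0).
Iteration 1: edges from {init} -> (lint, k=1), (test, k=1).
Iteration 2: no outgoing edges from {lint,test}; recursion stops.
SUM(k) = 0 + 1 + 1 = 2.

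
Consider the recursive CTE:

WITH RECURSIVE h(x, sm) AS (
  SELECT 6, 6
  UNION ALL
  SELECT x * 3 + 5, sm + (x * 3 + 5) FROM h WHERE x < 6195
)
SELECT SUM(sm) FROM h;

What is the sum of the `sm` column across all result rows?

Base: x=6, sm=6.
Iteration 1: 6 < 6195 holds -> x = 6 * 3 + 5 = 23, sm = 6 + 23 = 29.
Iteration 2: 23 < 6195 holds -> x = 23 * 3 + 5 = 74, sm = 29 + 74 = 103.
Iteration 3: 74 < 6195 holds -> x = 74 * 3 + 5 = 227, sm = 103 + 227 = 330.
Iteration 4: 227 < 6195 holds -> x = 227 * 3 + 5 = 686, sm = 330 + 686 = 1016.
Iteration 5: 686 < 6195 holds -> x = 686 * 3 + 5 = 2063, sm = 1016 + 2063 = 3079.
Iteration 6: 2063 < 6195 holds -> x = 2063 * 3 + 5 = 6194, sm = 3079 + 6194 = 9273.
Iteration 7: 6194 < 6195 holds -> x = 6194 * 3 + 5 = 18587, sm = 9273 + 18587 = 27860.
Iteration 8: 18587 < 6195 fails; recursion stops.
SUM(sm) = 6 + 29 + 103 + 330 + 1016 + 3079 + 9273 + 27860 = 41696.

41696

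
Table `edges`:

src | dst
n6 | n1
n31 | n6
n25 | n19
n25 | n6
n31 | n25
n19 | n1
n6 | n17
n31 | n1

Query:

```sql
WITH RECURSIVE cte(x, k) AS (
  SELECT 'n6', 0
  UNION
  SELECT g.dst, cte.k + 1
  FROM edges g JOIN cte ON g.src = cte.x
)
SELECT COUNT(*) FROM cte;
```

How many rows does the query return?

3

Base: (n6, k=0).
Iteration 1: edges from {n6} -> (n1, k=1), (n17, k=1).
Iteration 2: no outgoing edges from {n1,n17}; recursion stops.
Total rows emitted: 3.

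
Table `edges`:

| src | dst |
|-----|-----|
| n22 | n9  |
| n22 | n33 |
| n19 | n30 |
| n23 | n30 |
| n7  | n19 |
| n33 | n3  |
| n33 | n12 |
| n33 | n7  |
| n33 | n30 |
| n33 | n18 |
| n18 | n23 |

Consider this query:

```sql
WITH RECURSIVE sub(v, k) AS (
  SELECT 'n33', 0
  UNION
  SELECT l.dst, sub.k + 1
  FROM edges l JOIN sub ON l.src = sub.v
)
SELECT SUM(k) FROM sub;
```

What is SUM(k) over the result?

Base: (n33, k=0).
Iteration 1: edges from {n33} -> (n12, k=1), (n18, k=1), (n3, k=1), (n30, k=1), (n7, k=1).
Iteration 2: edges from {n12,n18,n3,n30,n7} -> (n19, k=2), (n23, k=2).
Iteration 3: edges from {n19,n23} -> (n30, k=3). [UNION drops 1 duplicate row(s)]
Iteration 4: no outgoing edges from {n30}; recursion stops.
SUM(k) = 0 + 1 + 1 + 1 + 1 + 1 + 2 + 2 + 3 = 12.

12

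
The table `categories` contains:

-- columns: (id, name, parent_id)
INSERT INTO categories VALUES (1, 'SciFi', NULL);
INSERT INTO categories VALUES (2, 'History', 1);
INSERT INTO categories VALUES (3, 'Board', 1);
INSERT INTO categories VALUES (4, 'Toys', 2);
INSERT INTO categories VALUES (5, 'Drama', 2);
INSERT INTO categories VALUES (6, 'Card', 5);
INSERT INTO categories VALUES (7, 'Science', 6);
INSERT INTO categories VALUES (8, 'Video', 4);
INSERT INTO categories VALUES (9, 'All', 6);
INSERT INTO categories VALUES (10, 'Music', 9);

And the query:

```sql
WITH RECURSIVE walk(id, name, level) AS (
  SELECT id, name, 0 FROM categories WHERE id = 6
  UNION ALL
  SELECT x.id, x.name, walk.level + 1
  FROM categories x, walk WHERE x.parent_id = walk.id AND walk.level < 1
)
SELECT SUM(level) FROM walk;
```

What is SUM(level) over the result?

2

Base: id=6 (Card) at level 0.
Iteration 1: rows with parent_id in {6} -> Science (id 7, level 1), All (id 9, level 1).
Iteration 2: level < 1 fails for all current rows; recursion stops.
SUM(level) = 0 + 1 + 1 = 2.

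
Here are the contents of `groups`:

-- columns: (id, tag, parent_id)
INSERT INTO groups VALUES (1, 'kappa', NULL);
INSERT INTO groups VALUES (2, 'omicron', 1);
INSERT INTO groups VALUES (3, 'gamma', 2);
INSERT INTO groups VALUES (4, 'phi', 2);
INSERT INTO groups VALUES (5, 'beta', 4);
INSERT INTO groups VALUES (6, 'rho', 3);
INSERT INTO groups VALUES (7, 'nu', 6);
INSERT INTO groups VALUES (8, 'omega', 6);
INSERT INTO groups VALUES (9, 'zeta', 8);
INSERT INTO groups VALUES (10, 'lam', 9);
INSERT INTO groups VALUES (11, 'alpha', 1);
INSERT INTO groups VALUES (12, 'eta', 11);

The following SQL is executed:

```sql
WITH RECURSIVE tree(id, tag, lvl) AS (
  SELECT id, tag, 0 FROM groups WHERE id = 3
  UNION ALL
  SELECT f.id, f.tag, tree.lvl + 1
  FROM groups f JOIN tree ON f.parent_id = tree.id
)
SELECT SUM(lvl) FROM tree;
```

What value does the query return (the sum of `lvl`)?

12

Base: id=3 (gamma) at lvl 0.
Iteration 1: rows with parent_id in {3} -> rho (id 6, lvl 1).
Iteration 2: rows with parent_id in {6} -> nu (id 7, lvl 2), omega (id 8, lvl 2).
Iteration 3: rows with parent_id in {7,8} -> zeta (id 9, lvl 3).
Iteration 4: rows with parent_id in {9} -> lam (id 10, lvl 4).
Iteration 5: no rows with parent_id in {10}; recursion stops.
SUM(lvl) = 0 + 1 + 2 + 2 + 3 + 4 = 12.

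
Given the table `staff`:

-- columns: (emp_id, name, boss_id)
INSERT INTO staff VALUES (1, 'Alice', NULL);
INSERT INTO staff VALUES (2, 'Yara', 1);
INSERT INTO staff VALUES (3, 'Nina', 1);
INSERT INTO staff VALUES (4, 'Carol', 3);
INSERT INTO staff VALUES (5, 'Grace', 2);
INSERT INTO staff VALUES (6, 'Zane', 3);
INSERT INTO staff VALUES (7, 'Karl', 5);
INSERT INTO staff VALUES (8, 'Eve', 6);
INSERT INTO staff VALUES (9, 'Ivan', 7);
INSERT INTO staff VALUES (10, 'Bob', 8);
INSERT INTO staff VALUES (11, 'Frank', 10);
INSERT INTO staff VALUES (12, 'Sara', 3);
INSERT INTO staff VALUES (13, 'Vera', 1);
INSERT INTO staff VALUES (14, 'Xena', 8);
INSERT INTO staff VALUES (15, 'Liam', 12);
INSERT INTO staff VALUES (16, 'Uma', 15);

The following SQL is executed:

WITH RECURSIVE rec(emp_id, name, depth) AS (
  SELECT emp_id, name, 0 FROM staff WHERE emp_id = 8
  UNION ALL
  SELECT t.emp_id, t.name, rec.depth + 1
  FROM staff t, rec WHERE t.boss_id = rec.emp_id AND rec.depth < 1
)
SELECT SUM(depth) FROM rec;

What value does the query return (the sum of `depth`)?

Base: emp_id=8 (Eve) at depth 0.
Iteration 1: rows with boss_id in {8} -> Bob (id 10, depth 1), Xena (id 14, depth 1).
Iteration 2: depth < 1 fails for all current rows; recursion stops.
SUM(depth) = 0 + 1 + 1 = 2.

2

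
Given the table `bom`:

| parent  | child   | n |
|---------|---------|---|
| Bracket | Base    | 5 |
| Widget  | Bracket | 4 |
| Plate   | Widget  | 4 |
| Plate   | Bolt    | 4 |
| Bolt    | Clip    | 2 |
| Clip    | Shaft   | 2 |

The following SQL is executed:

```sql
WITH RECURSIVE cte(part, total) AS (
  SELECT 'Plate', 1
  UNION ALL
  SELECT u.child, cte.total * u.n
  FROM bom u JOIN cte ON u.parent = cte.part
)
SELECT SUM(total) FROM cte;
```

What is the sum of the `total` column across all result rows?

129

Base: (Plate, total=1).
Iteration 1: components of {Plate} -> Bolt = 1*4 = 4, Widget = 1*4 = 4.
Iteration 2: components of {Bolt,Widget} -> Bracket = 4*4 = 16, Clip = 4*2 = 8.
Iteration 3: components of {Bracket,Clip} -> Base = 16*5 = 80, Shaft = 8*2 = 16.
Iteration 4: no further components; recursion stops.
SUM(total) = 1 + 4 + 4 + 16 + 8 + 80 + 16 = 129.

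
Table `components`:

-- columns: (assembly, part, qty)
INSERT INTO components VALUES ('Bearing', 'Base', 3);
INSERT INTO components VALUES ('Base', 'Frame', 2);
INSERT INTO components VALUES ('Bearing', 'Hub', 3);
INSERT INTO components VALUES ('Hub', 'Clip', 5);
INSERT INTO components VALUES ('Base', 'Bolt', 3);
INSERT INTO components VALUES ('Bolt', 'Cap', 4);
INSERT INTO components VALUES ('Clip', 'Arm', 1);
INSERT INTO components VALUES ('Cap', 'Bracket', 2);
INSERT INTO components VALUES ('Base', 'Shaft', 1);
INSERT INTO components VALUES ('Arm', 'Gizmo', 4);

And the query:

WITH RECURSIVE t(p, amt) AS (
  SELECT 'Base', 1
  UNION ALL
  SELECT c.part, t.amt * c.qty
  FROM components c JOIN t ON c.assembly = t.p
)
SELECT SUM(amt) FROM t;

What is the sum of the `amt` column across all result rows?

43

Base: (Base, amt=1).
Iteration 1: components of {Base} -> Bolt = 1*3 = 3, Frame = 1*2 = 2, Shaft = 1*1 = 1.
Iteration 2: components of {Bolt,Frame,Shaft} -> Cap = 3*4 = 12.
Iteration 3: components of {Cap} -> Bracket = 12*2 = 24.
Iteration 4: no further components; recursion stops.
SUM(amt) = 1 + 2 + 3 + 1 + 12 + 24 = 43.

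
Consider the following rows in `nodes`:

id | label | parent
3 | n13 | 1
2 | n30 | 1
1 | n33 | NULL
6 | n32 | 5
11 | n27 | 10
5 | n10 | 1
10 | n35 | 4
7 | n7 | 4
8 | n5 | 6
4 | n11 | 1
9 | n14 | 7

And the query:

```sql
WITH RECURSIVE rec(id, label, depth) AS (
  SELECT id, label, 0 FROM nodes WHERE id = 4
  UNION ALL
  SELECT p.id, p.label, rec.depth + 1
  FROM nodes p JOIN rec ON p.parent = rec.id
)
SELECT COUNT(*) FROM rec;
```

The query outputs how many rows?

5

Base: id=4 (n11) at depth 0.
Iteration 1: rows with parent in {4} -> n7 (id 7, depth 1), n35 (id 10, depth 1).
Iteration 2: rows with parent in {7,10} -> n14 (id 9, depth 2), n27 (id 11, depth 2).
Iteration 3: no rows with parent in {9,11}; recursion stops.
Total rows emitted: 5.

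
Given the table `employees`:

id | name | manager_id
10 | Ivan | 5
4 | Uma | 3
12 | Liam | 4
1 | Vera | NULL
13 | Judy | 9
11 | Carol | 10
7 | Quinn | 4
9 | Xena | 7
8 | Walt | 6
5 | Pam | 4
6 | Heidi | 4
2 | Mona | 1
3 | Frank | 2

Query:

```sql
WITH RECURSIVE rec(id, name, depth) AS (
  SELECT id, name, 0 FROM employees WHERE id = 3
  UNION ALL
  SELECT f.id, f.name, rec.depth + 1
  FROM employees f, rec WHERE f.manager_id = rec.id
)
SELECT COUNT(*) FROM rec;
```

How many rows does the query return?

11

Base: id=3 (Frank) at depth 0.
Iteration 1: rows with manager_id in {3} -> Uma (id 4, depth 1).
Iteration 2: rows with manager_id in {4} -> Pam (id 5, depth 2), Heidi (id 6, depth 2), Quinn (id 7, depth 2), Liam (id 12, depth 2).
Iteration 3: rows with manager_id in {5,6,7,12} -> Walt (id 8, depth 3), Xena (id 9, depth 3), Ivan (id 10, depth 3).
Iteration 4: rows with manager_id in {8,9,10} -> Carol (id 11, depth 4), Judy (id 13, depth 4).
Iteration 5: no rows with manager_id in {11,13}; recursion stops.
Total rows emitted: 11.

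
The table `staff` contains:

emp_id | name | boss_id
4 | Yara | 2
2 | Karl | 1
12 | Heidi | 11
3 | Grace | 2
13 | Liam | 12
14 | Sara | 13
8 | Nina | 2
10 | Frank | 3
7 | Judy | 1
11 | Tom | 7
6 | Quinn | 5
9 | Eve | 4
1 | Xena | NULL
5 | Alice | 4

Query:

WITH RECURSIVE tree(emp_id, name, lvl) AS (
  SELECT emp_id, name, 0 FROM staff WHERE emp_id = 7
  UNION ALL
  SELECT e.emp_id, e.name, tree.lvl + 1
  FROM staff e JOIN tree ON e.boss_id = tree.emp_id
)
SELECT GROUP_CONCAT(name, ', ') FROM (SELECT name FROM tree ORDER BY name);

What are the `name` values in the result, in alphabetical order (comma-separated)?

Heidi, Judy, Liam, Sara, Tom

Base: emp_id=7 (Judy) at lvl 0.
Iteration 1: rows with boss_id in {7} -> Tom (id 11, lvl 1).
Iteration 2: rows with boss_id in {11} -> Heidi (id 12, lvl 2).
Iteration 3: rows with boss_id in {12} -> Liam (id 13, lvl 3).
Iteration 4: rows with boss_id in {13} -> Sara (id 14, lvl 4).
Iteration 5: no rows with boss_id in {14}; recursion stops.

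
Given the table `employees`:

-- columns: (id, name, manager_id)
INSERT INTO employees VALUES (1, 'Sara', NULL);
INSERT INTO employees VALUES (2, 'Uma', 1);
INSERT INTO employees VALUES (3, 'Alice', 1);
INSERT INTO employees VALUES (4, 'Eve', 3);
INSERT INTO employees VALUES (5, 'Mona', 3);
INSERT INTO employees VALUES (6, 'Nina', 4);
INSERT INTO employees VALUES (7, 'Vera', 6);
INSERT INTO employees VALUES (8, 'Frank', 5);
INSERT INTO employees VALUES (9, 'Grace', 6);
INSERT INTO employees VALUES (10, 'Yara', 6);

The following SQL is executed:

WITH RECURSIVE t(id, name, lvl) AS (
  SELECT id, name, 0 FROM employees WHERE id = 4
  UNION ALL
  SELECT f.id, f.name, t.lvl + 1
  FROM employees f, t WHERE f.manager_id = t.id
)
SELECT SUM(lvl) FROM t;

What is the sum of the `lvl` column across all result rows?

Base: id=4 (Eve) at lvl 0.
Iteration 1: rows with manager_id in {4} -> Nina (id 6, lvl 1).
Iteration 2: rows with manager_id in {6} -> Vera (id 7, lvl 2), Grace (id 9, lvl 2), Yara (id 10, lvl 2).
Iteration 3: no rows with manager_id in {7,9,10}; recursion stops.
SUM(lvl) = 0 + 1 + 2 + 2 + 2 = 7.

7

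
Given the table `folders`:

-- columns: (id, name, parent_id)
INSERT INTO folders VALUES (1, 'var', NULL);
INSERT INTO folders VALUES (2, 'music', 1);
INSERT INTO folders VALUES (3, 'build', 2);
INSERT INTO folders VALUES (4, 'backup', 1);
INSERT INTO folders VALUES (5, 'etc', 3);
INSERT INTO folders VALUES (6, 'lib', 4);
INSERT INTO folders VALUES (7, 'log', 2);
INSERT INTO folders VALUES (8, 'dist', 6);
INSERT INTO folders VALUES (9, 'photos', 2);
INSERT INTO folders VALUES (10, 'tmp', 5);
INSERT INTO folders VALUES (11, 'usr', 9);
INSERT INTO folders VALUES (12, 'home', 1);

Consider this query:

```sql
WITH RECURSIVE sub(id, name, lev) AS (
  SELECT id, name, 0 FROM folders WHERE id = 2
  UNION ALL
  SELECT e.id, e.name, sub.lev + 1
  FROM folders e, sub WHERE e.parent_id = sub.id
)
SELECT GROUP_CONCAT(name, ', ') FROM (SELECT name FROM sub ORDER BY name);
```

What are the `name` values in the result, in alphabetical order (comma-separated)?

build, etc, log, music, photos, tmp, usr

Base: id=2 (music) at lev 0.
Iteration 1: rows with parent_id in {2} -> build (id 3, lev 1), log (id 7, lev 1), photos (id 9, lev 1).
Iteration 2: rows with parent_id in {3,7,9} -> etc (id 5, lev 2), usr (id 11, lev 2).
Iteration 3: rows with parent_id in {5,11} -> tmp (id 10, lev 3).
Iteration 4: no rows with parent_id in {10}; recursion stops.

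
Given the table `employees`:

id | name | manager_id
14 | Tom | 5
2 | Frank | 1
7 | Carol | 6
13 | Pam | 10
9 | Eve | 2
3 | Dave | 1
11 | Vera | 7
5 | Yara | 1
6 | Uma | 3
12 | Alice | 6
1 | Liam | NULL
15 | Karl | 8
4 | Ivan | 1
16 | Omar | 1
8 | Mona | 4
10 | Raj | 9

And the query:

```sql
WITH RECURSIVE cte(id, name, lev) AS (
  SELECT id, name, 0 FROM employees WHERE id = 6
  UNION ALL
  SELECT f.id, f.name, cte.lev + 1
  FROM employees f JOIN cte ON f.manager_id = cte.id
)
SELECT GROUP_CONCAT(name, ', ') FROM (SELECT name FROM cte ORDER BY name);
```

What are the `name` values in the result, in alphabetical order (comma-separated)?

Alice, Carol, Uma, Vera

Base: id=6 (Uma) at lev 0.
Iteration 1: rows with manager_id in {6} -> Carol (id 7, lev 1), Alice (id 12, lev 1).
Iteration 2: rows with manager_id in {7,12} -> Vera (id 11, lev 2).
Iteration 3: no rows with manager_id in {11}; recursion stops.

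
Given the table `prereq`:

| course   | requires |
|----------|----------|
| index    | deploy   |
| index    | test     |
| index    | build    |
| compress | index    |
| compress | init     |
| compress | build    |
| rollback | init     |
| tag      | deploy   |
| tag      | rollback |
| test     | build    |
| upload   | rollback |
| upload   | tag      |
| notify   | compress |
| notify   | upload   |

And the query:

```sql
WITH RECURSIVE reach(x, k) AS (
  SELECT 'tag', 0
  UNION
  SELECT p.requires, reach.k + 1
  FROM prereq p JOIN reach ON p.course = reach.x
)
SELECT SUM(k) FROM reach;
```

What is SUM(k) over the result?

Base: (tag, k=0).
Iteration 1: edges from {tag} -> (deploy, k=1), (rollback, k=1).
Iteration 2: edges from {deploy,rollback} -> (init, k=2).
Iteration 3: no outgoing edges from {init}; recursion stops.
SUM(k) = 0 + 1 + 1 + 2 = 4.

4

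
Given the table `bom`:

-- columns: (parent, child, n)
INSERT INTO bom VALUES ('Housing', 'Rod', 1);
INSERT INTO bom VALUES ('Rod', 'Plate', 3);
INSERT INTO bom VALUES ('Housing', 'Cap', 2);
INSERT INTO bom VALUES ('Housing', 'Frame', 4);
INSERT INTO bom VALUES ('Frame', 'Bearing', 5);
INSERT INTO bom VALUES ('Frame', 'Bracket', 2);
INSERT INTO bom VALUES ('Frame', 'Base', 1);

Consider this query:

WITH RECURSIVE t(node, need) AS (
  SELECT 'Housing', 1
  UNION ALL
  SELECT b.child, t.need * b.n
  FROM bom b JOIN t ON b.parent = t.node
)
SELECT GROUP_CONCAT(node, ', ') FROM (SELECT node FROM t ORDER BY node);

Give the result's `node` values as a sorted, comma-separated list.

Base: (Housing, need=1).
Iteration 1: components of {Housing} -> Cap = 1*2 = 2, Frame = 1*4 = 4, Rod = 1*1 = 1.
Iteration 2: components of {Cap,Frame,Rod} -> Base = 4*1 = 4, Bearing = 4*5 = 20, Bracket = 4*2 = 8, Plate = 1*3 = 3.
Iteration 3: no further components; recursion stops.

Base, Bearing, Bracket, Cap, Frame, Housing, Plate, Rod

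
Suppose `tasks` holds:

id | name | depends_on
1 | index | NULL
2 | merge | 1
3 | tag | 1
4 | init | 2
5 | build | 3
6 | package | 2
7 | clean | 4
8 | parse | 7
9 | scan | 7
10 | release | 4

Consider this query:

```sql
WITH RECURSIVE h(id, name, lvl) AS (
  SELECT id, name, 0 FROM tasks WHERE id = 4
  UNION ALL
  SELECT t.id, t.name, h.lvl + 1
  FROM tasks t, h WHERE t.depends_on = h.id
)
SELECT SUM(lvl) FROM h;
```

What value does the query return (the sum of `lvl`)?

Base: id=4 (init) at lvl 0.
Iteration 1: rows with depends_on in {4} -> clean (id 7, lvl 1), release (id 10, lvl 1).
Iteration 2: rows with depends_on in {7,10} -> parse (id 8, lvl 2), scan (id 9, lvl 2).
Iteration 3: no rows with depends_on in {8,9}; recursion stops.
SUM(lvl) = 0 + 1 + 1 + 2 + 2 = 6.

6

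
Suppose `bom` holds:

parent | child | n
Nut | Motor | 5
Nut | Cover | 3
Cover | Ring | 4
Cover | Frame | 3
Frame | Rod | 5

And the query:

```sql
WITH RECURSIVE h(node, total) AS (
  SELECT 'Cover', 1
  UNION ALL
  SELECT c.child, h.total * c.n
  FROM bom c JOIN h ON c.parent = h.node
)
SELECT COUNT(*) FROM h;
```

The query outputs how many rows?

4

Base: (Cover, total=1).
Iteration 1: components of {Cover} -> Frame = 1*3 = 3, Ring = 1*4 = 4.
Iteration 2: components of {Frame,Ring} -> Rod = 3*5 = 15.
Iteration 3: no further components; recursion stops.
Total rows emitted: 4.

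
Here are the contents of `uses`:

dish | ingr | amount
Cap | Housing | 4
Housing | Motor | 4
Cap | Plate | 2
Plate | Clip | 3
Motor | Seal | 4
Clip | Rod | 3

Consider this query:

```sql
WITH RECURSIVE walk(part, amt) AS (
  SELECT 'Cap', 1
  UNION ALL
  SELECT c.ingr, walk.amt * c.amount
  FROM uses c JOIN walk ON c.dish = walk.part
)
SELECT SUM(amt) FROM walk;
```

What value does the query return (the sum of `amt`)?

111

Base: (Cap, amt=1).
Iteration 1: components of {Cap} -> Housing = 1*4 = 4, Plate = 1*2 = 2.
Iteration 2: components of {Housing,Plate} -> Clip = 2*3 = 6, Motor = 4*4 = 16.
Iteration 3: components of {Clip,Motor} -> Rod = 6*3 = 18, Seal = 16*4 = 64.
Iteration 4: no further components; recursion stops.
SUM(amt) = 1 + 4 + 2 + 16 + 6 + 64 + 18 = 111.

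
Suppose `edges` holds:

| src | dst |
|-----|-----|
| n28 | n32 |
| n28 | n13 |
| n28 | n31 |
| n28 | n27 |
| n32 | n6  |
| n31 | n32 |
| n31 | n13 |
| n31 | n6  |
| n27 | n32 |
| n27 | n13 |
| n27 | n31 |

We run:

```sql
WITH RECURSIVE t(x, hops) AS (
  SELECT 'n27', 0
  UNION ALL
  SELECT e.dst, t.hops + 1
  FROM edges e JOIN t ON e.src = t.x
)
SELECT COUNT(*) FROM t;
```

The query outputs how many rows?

9

Base: (n27, hops=0).
Iteration 1: edges from {n27} -> (n13, hops=1), (n31, hops=1), (n32, hops=1).
Iteration 2: edges from {n13,n31,n32} -> (n13, hops=2), (n32, hops=2), (n6, hops=2) x2. [UNION ALL keeps all 4 new rows, including repeats]
Iteration 3: edges from {n13,n32,n6} -> (n6, hops=3).
Iteration 4: no outgoing edges from {n6}; recursion stops.
Total rows emitted: 9.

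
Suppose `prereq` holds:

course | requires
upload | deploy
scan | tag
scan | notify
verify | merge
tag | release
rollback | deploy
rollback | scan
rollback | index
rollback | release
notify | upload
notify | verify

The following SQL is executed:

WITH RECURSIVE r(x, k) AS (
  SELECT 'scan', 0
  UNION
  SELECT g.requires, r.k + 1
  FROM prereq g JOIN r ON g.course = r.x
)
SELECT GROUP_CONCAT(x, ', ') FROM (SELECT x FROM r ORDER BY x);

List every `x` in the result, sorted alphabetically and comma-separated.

deploy, merge, notify, release, scan, tag, upload, verify

Base: (scan, k=0).
Iteration 1: edges from {scan} -> (notify, k=1), (tag, k=1).
Iteration 2: edges from {notify,tag} -> (release, k=2), (upload, k=2), (verify, k=2).
Iteration 3: edges from {release,upload,verify} -> (deploy, k=3), (merge, k=3).
Iteration 4: no outgoing edges from {deploy,merge}; recursion stops.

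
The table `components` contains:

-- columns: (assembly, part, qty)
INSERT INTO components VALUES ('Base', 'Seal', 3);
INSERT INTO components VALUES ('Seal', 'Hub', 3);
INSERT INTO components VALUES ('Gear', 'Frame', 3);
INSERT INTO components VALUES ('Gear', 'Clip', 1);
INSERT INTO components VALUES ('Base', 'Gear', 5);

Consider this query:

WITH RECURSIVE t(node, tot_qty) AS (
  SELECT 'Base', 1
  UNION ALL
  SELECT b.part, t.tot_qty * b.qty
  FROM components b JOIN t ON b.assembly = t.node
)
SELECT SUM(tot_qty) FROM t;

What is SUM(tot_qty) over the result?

38

Base: (Base, tot_qty=1).
Iteration 1: components of {Base} -> Gear = 1*5 = 5, Seal = 1*3 = 3.
Iteration 2: components of {Gear,Seal} -> Clip = 5*1 = 5, Frame = 5*3 = 15, Hub = 3*3 = 9.
Iteration 3: no further components; recursion stops.
SUM(tot_qty) = 1 + 3 + 5 + 9 + 15 + 5 = 38.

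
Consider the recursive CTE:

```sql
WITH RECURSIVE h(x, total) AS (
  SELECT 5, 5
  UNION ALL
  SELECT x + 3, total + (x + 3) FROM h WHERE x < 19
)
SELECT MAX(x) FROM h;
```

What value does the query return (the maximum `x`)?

Base: x=5, total=5.
Iteration 1: 5 < 19 holds -> x = 5 + 3 = 8, total = 5 + 8 = 13.
Iteration 2: 8 < 19 holds -> x = 8 + 3 = 11, total = 13 + 11 = 24.
Iteration 3: 11 < 19 holds -> x = 11 + 3 = 14, total = 24 + 14 = 38.
Iteration 4: 14 < 19 holds -> x = 14 + 3 = 17, total = 38 + 17 = 55.
Iteration 5: 17 < 19 holds -> x = 17 + 3 = 20, total = 55 + 20 = 75.
Iteration 6: 20 < 19 fails; recursion stops.
x values: 5, 8, 11, 14, 17, 20; the maximum is 20.

20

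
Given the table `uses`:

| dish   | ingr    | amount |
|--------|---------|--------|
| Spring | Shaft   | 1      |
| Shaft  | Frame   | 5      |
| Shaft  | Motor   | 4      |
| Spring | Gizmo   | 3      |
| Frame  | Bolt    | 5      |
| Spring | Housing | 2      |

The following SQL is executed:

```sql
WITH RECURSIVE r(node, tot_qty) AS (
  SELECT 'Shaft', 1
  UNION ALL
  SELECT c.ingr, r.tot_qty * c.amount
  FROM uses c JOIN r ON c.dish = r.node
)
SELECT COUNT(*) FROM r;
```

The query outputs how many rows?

Base: (Shaft, tot_qty=1).
Iteration 1: components of {Shaft} -> Frame = 1*5 = 5, Motor = 1*4 = 4.
Iteration 2: components of {Frame,Motor} -> Bolt = 5*5 = 25.
Iteration 3: no further components; recursion stops.
Total rows emitted: 4.

4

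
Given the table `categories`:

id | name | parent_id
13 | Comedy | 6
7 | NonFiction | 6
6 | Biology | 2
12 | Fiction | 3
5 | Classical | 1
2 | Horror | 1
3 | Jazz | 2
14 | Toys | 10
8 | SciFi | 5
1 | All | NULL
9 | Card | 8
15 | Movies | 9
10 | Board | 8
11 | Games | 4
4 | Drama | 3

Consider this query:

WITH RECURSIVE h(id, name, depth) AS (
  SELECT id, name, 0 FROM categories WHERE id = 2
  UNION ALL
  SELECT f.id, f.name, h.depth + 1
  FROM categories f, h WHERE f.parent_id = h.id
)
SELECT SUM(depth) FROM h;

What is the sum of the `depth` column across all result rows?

13

Base: id=2 (Horror) at depth 0.
Iteration 1: rows with parent_id in {2} -> Jazz (id 3, depth 1), Biology (id 6, depth 1).
Iteration 2: rows with parent_id in {3,6} -> Drama (id 4, depth 2), NonFiction (id 7, depth 2), Fiction (id 12, depth 2), Comedy (id 13, depth 2).
Iteration 3: rows with parent_id in {4,7,12,13} -> Games (id 11, depth 3).
Iteration 4: no rows with parent_id in {11}; recursion stops.
SUM(depth) = 0 + 1 + 1 + 2 + 2 + 2 + 2 + 3 = 13.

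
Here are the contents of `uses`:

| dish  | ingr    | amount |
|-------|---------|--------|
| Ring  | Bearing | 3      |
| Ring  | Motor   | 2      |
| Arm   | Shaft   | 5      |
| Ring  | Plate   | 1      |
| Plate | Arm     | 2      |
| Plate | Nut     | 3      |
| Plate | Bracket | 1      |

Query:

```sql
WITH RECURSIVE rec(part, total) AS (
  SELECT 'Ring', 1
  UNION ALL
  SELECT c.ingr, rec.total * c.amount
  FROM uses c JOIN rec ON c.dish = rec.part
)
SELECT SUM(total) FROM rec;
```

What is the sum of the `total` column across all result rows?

23

Base: (Ring, total=1).
Iteration 1: components of {Ring} -> Bearing = 1*3 = 3, Motor = 1*2 = 2, Plate = 1*1 = 1.
Iteration 2: components of {Bearing,Motor,Plate} -> Arm = 1*2 = 2, Bracket = 1*1 = 1, Nut = 1*3 = 3.
Iteration 3: components of {Arm,Bracket,Nut} -> Shaft = 2*5 = 10.
Iteration 4: no further components; recursion stops.
SUM(total) = 1 + 1 + 3 + 2 + 1 + 3 + 2 + 10 = 23.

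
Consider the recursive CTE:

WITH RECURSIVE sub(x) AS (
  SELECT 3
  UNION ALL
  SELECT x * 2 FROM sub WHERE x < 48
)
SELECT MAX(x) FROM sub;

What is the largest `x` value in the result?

Base: x=3.
Iteration 1: 3 < 48 holds -> x = 3 * 2 = 6.
Iteration 2: 6 < 48 holds -> x = 6 * 2 = 12.
Iteration 3: 12 < 48 holds -> x = 12 * 2 = 24.
Iteration 4: 24 < 48 holds -> x = 24 * 2 = 48.
Iteration 5: 48 < 48 fails; recursion stops.
x values: 3, 6, 12, 24, 48; the maximum is 48.

48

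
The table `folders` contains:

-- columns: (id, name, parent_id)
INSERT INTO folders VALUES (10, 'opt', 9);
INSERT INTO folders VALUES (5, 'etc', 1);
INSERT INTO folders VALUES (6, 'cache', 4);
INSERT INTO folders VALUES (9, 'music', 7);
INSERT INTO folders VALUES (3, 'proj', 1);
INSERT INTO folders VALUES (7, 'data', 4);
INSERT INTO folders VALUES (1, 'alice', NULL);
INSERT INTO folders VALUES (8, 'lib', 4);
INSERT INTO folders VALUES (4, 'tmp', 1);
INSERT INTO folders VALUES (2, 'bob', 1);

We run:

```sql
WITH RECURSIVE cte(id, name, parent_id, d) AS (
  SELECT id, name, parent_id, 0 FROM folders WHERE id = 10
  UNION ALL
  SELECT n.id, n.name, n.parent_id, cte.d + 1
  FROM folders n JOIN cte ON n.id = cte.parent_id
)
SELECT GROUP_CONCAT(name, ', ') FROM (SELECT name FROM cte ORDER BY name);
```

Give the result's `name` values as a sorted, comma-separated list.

Base: id=10 (opt), parent_id=9, d 0.
Iteration 1: join on id=9 -> music (id 9, parent_id=7, d 1).
Iteration 2: join on id=7 -> data (id 7, parent_id=4, d 2).
Iteration 3: join on id=4 -> tmp (id 4, parent_id=1, d 3).
Iteration 4: join on id=1 -> alice (id 1, parent_id=NULL, d 4).
Iteration 5: parent_id is NULL; no match; recursion stops.

alice, data, music, opt, tmp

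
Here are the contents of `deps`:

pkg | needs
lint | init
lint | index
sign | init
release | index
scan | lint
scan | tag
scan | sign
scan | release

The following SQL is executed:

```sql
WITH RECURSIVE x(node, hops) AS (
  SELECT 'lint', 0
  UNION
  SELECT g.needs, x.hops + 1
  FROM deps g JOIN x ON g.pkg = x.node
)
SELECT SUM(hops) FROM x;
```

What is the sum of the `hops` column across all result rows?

Base: (lint, hops=0).
Iteration 1: edges from {lint} -> (index, hops=1), (init, hops=1).
Iteration 2: no outgoing edges from {index,init}; recursion stops.
SUM(hops) = 0 + 1 + 1 = 2.

2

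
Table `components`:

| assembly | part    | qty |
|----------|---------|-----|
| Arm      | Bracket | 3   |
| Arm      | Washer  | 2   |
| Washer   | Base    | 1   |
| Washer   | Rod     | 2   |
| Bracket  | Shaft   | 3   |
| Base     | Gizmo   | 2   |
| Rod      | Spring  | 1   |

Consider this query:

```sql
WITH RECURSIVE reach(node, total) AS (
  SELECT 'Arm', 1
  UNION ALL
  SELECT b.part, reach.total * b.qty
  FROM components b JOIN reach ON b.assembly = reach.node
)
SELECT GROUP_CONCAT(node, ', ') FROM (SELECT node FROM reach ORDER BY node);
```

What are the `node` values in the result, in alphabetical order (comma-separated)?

Base: (Arm, total=1).
Iteration 1: components of {Arm} -> Bracket = 1*3 = 3, Washer = 1*2 = 2.
Iteration 2: components of {Bracket,Washer} -> Base = 2*1 = 2, Rod = 2*2 = 4, Shaft = 3*3 = 9.
Iteration 3: components of {Base,Rod,Shaft} -> Gizmo = 2*2 = 4, Spring = 4*1 = 4.
Iteration 4: no further components; recursion stops.

Arm, Base, Bracket, Gizmo, Rod, Shaft, Spring, Washer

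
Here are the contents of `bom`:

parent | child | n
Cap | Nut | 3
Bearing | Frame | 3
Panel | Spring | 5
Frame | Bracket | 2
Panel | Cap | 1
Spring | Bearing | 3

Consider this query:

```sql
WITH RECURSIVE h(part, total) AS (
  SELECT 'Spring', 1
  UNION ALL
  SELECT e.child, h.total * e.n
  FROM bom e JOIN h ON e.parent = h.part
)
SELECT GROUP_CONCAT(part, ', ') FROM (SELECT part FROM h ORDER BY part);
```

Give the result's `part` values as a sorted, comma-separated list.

Base: (Spring, total=1).
Iteration 1: components of {Spring} -> Bearing = 1*3 = 3.
Iteration 2: components of {Bearing} -> Frame = 3*3 = 9.
Iteration 3: components of {Frame} -> Bracket = 9*2 = 18.
Iteration 4: no further components; recursion stops.

Bearing, Bracket, Frame, Spring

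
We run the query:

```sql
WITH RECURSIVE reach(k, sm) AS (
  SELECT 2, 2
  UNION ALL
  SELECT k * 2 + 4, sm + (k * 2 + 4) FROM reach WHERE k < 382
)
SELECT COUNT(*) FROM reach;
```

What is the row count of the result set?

8

Base: k=2, sm=2.
Iteration 1: 2 < 382 holds -> k = 2 * 2 + 4 = 8, sm = 2 + 8 = 10.
Iteration 2: 8 < 382 holds -> k = 8 * 2 + 4 = 20, sm = 10 + 20 = 30.
Iteration 3: 20 < 382 holds -> k = 20 * 2 + 4 = 44, sm = 30 + 44 = 74.
Iteration 4: 44 < 382 holds -> k = 44 * 2 + 4 = 92, sm = 74 + 92 = 166.
Iteration 5: 92 < 382 holds -> k = 92 * 2 + 4 = 188, sm = 166 + 188 = 354.
Iteration 6: 188 < 382 holds -> k = 188 * 2 + 4 = 380, sm = 354 + 380 = 734.
Iteration 7: 380 < 382 holds -> k = 380 * 2 + 4 = 764, sm = 734 + 764 = 1498.
Iteration 8: 764 < 382 fails; recursion stops.
Total rows emitted: 8.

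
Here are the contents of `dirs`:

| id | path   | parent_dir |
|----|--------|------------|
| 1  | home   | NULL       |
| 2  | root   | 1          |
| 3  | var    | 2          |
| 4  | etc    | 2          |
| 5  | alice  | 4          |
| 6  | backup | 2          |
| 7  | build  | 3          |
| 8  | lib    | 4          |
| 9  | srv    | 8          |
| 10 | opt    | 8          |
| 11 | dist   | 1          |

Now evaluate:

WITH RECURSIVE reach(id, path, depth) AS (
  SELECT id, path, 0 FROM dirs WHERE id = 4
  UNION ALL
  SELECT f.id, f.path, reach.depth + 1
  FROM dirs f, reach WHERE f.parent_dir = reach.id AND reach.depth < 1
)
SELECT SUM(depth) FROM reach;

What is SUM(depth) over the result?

2

Base: id=4 (etc) at depth 0.
Iteration 1: rows with parent_dir in {4} -> alice (id 5, depth 1), lib (id 8, depth 1).
Iteration 2: depth < 1 fails for all current rows; recursion stops.
SUM(depth) = 0 + 1 + 1 = 2.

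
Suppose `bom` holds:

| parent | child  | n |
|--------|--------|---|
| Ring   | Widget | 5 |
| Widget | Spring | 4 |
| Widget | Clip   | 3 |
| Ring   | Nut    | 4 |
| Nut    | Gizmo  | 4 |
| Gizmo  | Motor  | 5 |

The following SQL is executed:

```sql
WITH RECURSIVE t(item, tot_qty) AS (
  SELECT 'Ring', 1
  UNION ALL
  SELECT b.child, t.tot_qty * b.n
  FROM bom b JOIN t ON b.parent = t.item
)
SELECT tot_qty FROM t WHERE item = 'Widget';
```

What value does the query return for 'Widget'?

5

Base: (Ring, tot_qty=1).
Iteration 1: components of {Ring} -> Nut = 1*4 = 4, Widget = 1*5 = 5.
Iteration 2: components of {Nut,Widget} -> Clip = 5*3 = 15, Gizmo = 4*4 = 16, Spring = 5*4 = 20.
Iteration 3: components of {Clip,Gizmo,Spring} -> Motor = 16*5 = 80.
Iteration 4: no further components; recursion stops.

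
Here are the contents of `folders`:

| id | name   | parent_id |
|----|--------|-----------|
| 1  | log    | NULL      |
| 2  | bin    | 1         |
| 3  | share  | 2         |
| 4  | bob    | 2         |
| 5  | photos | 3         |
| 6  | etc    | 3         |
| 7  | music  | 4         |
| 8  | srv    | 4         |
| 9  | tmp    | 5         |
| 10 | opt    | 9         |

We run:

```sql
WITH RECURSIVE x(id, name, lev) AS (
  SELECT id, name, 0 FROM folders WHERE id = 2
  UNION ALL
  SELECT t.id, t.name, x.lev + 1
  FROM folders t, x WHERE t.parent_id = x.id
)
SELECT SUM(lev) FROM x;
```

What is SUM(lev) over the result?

17

Base: id=2 (bin) at lev 0.
Iteration 1: rows with parent_id in {2} -> share (id 3, lev 1), bob (id 4, lev 1).
Iteration 2: rows with parent_id in {3,4} -> photos (id 5, lev 2), etc (id 6, lev 2), music (id 7, lev 2), srv (id 8, lev 2).
Iteration 3: rows with parent_id in {5,6,7,8} -> tmp (id 9, lev 3).
Iteration 4: rows with parent_id in {9} -> opt (id 10, lev 4).
Iteration 5: no rows with parent_id in {10}; recursion stops.
SUM(lev) = 0 + 1 + 1 + 2 + 2 + 2 + 2 + 3 + 4 = 17.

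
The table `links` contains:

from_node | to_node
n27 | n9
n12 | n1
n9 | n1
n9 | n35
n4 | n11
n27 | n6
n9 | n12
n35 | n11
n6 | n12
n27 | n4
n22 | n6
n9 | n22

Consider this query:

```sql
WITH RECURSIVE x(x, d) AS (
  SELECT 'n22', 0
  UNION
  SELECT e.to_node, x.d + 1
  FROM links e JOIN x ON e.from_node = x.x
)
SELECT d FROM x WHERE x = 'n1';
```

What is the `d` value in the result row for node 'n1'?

3

Base: (n22, d=0).
Iteration 1: edges from {n22} -> (n6, d=1).
Iteration 2: edges from {n6} -> (n12, d=2).
Iteration 3: edges from {n12} -> (n1, d=3).
Iteration 4: no outgoing edges from {n1}; recursion stops.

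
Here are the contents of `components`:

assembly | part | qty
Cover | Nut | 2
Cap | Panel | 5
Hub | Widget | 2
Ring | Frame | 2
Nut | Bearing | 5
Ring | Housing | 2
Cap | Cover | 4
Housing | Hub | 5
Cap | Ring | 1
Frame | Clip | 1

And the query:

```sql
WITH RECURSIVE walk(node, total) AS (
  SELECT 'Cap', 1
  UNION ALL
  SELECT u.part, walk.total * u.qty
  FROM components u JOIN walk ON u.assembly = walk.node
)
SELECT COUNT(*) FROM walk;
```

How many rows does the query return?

11

Base: (Cap, total=1).
Iteration 1: components of {Cap} -> Cover = 1*4 = 4, Panel = 1*5 = 5, Ring = 1*1 = 1.
Iteration 2: components of {Cover,Panel,Ring} -> Frame = 1*2 = 2, Housing = 1*2 = 2, Nut = 4*2 = 8.
Iteration 3: components of {Frame,Housing,Nut} -> Bearing = 8*5 = 40, Clip = 2*1 = 2, Hub = 2*5 = 10.
Iteration 4: components of {Bearing,Clip,Hub} -> Widget = 10*2 = 20.
Iteration 5: no further components; recursion stops.
Total rows emitted: 11.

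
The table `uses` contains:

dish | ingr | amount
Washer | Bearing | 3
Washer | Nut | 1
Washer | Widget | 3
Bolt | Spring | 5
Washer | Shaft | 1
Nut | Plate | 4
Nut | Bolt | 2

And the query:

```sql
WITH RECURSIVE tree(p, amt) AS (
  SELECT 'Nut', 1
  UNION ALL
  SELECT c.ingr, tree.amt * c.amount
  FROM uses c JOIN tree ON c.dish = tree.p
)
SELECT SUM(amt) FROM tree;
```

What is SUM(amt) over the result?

17

Base: (Nut, amt=1).
Iteration 1: components of {Nut} -> Bolt = 1*2 = 2, Plate = 1*4 = 4.
Iteration 2: components of {Bolt,Plate} -> Spring = 2*5 = 10.
Iteration 3: no further components; recursion stops.
SUM(amt) = 1 + 4 + 2 + 10 = 17.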